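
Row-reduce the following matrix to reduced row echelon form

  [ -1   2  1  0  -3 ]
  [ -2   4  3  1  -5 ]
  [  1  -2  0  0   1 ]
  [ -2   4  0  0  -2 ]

[[1, -2, 0, 0, 1], [0, 0, 1, 0, -2], [0, 0, 0, 1, 3], [0, 0, 0, 0, 0]]

ρ1 → -1·ρ1
  [  1  -2  -1  0   3 ]
  [ -2   4   3  1  -5 ]
  [  1  -2   0  0   1 ]
  [ -2   4   0  0  -2 ]
ρ2 → ρ2 + 2·ρ1
  [  1  -2  -1  0   3 ]
  [  0   0   1  1   1 ]
  [  1  -2   0  0   1 ]
  [ -2   4   0  0  -2 ]
ρ3 → ρ3 − ρ1
  [  1  -2  -1  0   3 ]
  [  0   0   1  1   1 ]
  [  0   0   1  0  -2 ]
  [ -2   4   0  0  -2 ]
ρ4 → ρ4 + 2·ρ1
  [ 1  -2  -1  0   3 ]
  [ 0   0   1  1   1 ]
  [ 0   0   1  0  -2 ]
  [ 0   0  -2  0   4 ]
ρ3 → ρ3 − ρ2
  [ 1  -2  -1   0   3 ]
  [ 0   0   1   1   1 ]
  [ 0   0   0  -1  -3 ]
  [ 0   0  -2   0   4 ]
ρ4 → ρ4 + 2·ρ2
  [ 1  -2  -1   0   3 ]
  [ 0   0   1   1   1 ]
  [ 0   0   0  -1  -3 ]
  [ 0   0   0   2   6 ]
ρ3 → -1·ρ3
  [ 1  -2  -1  0  3 ]
  [ 0   0   1  1  1 ]
  [ 0   0   0  1  3 ]
  [ 0   0   0  2  6 ]
ρ4 → ρ4 − 2·ρ3
  [ 1  -2  -1  0  3 ]
  [ 0   0   1  1  1 ]
  [ 0   0   0  1  3 ]
  [ 0   0   0  0  0 ]
ρ2 → ρ2 − ρ3
  [ 1  -2  -1  0   3 ]
  [ 0   0   1  0  -2 ]
  [ 0   0   0  1   3 ]
  [ 0   0   0  0   0 ]
ρ1 → ρ1 + ρ2
  [ 1  -2  0  0   1 ]
  [ 0   0  1  0  -2 ]
  [ 0   0  0  1   3 ]
  [ 0   0  0  0   0 ]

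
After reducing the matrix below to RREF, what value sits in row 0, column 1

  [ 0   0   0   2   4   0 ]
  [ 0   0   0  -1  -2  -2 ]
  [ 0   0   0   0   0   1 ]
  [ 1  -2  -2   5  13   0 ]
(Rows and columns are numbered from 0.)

-2

Swap R1 and R4.
Multiply R2 by -1.
Subtract 2 times R2 from R4.
Add 4 times R3 to R4.
Subtract 2 times R3 from R2.
Subtract 5 times R2 from R1.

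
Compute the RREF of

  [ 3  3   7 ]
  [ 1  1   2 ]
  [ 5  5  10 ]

Multiply R1 by 1/3.
  [ 1  1  7/3 ]
  [ 1  1    2 ]
  [ 5  5   10 ]
Subtract R1 from R2.
  [ 1  1   7/3 ]
  [ 0  0  -1/3 ]
  [ 5  5    10 ]
Subtract 5 times R1 from R3.
  [ 1  1   7/3 ]
  [ 0  0  -1/3 ]
  [ 0  0  -5/3 ]
Multiply R2 by -3.
  [ 1  1   7/3 ]
  [ 0  0     1 ]
  [ 0  0  -5/3 ]
Add 5/3 times R2 to R3.
  [ 1  1  7/3 ]
  [ 0  0    1 ]
  [ 0  0    0 ]
Subtract 7/3 times R2 from R1.
  [ 1  1  0 ]
  [ 0  0  1 ]
  [ 0  0  0 ]

[[1, 1, 0], [0, 0, 1], [0, 0, 0]]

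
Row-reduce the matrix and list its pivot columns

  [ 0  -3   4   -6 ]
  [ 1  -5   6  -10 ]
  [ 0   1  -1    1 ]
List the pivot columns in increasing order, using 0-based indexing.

0, 1, 2

ρ1 <-> ρ2
ρ2 ← -1/3·ρ2
ρ3 ← ρ3 − ρ2
ρ3 ← 3·ρ3
ρ2 ← ρ2 + 4/3·ρ3
ρ1 ← ρ1 − 6·ρ3
ρ1 ← ρ1 + 5·ρ2
Pivot columns are the columns containing a leading 1.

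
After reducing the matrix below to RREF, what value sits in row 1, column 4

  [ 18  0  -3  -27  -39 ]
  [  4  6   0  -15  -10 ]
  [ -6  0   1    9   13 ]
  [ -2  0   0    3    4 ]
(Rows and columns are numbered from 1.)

Multiply R1 by 1/18.
  [  1  0  -1/6  -3/2  -13/6 ]
  [  4  6     0   -15    -10 ]
  [ -6  0     1     9     13 ]
  [ -2  0     0     3      4 ]
Subtract 4 times R1 from R2.
  [  1  0  -1/6  -3/2  -13/6 ]
  [  0  6   2/3    -9   -4/3 ]
  [ -6  0     1     9     13 ]
  [ -2  0     0     3      4 ]
Add 6 times R1 to R3.
  [  1  0  -1/6  -3/2  -13/6 ]
  [  0  6   2/3    -9   -4/3 ]
  [  0  0     0     0      0 ]
  [ -2  0     0     3      4 ]
Add 2 times R1 to R4.
  [ 1  0  -1/6  -3/2  -13/6 ]
  [ 0  6   2/3    -9   -4/3 ]
  [ 0  0     0     0      0 ]
  [ 0  0  -1/3     0   -1/3 ]
Multiply R2 by 1/6.
  [ 1  0  -1/6  -3/2  -13/6 ]
  [ 0  1   1/9  -3/2   -2/9 ]
  [ 0  0     0     0      0 ]
  [ 0  0  -1/3     0   -1/3 ]
Swap R3 and R4.
  [ 1  0  -1/6  -3/2  -13/6 ]
  [ 0  1   1/9  -3/2   -2/9 ]
  [ 0  0  -1/3     0   -1/3 ]
  [ 0  0     0     0      0 ]
Multiply R3 by -3.
  [ 1  0  -1/6  -3/2  -13/6 ]
  [ 0  1   1/9  -3/2   -2/9 ]
  [ 0  0     1     0      1 ]
  [ 0  0     0     0      0 ]
Subtract 1/9 times R3 from R2.
  [ 1  0  -1/6  -3/2  -13/6 ]
  [ 0  1     0  -3/2   -1/3 ]
  [ 0  0     1     0      1 ]
  [ 0  0     0     0      0 ]
Add 1/6 times R3 to R1.
  [ 1  0  0  -3/2    -2 ]
  [ 0  1  0  -3/2  -1/3 ]
  [ 0  0  1     0     1 ]
  [ 0  0  0     0     0 ]

-3/2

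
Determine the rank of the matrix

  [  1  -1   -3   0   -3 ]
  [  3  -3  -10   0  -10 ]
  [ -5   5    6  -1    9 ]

R2 → R2 − 3·R1
R3 → R3 + 5·R1
R2 → -1·R2
R3 → R3 + 9·R2
R3 → -1·R3
R1 → R1 + 3·R2
The reduced form has 3 nonzero rows.

rank = 3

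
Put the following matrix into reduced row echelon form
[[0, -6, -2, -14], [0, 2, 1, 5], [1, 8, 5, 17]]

[[1, 0, 0, -4], [0, 1, 0, 2], [0, 0, 1, 1]]

R1 <=> R3
  [ 1   8   5   17 ]
  [ 0   2   1    5 ]
  [ 0  -6  -2  -14 ]
R2 -> 1/2·R2
  [ 1   8    5   17 ]
  [ 0   1  1/2  5/2 ]
  [ 0  -6   -2  -14 ]
R3 -> R3 + 6·R2
  [ 1  8    5   17 ]
  [ 0  1  1/2  5/2 ]
  [ 0  0    1    1 ]
R2 -> R2 − 1/2·R3
  [ 1  8  5  17 ]
  [ 0  1  0   2 ]
  [ 0  0  1   1 ]
R1 -> R1 − 5·R3
  [ 1  8  0  12 ]
  [ 0  1  0   2 ]
  [ 0  0  1   1 ]
R1 -> R1 − 8·R2
  [ 1  0  0  -4 ]
  [ 0  1  0   2 ]
  [ 0  0  1   1 ]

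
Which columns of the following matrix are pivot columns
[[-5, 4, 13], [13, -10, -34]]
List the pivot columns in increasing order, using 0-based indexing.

Multiply R1 by -1/5.
  [  1  -4/5  -13/5 ]
  [ 13   -10    -34 ]
Subtract 13 times R1 from R2.
  [ 1  -4/5  -13/5 ]
  [ 0   2/5   -1/5 ]
Multiply R2 by 5/2.
  [ 1  -4/5  -13/5 ]
  [ 0     1   -1/2 ]
Add 4/5 times R2 to R1.
  [ 1  0    -3 ]
  [ 0  1  -1/2 ]
Pivot columns are the columns containing a leading 1.

0, 1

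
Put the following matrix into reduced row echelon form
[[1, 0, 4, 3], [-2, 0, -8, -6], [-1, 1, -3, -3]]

R2 → R2 + 2·R1
  [  1  0   4   3 ]
  [  0  0   0   0 ]
  [ -1  1  -3  -3 ]
R3 → R3 + R1
  [ 1  0  4  3 ]
  [ 0  0  0  0 ]
  [ 0  1  1  0 ]
R2 <=> R3
  [ 1  0  4  3 ]
  [ 0  1  1  0 ]
  [ 0  0  0  0 ]

[[1, 0, 4, 3], [0, 1, 1, 0], [0, 0, 0, 0]]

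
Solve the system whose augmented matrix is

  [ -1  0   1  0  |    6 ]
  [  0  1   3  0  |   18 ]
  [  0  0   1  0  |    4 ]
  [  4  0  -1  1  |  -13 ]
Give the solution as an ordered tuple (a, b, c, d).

(-2, 6, 4, -1)

R1 → -1·R1
  [ 1  0  -1  0  |   -6 ]
  [ 0  1   3  0  |   18 ]
  [ 0  0   1  0  |    4 ]
  [ 4  0  -1  1  |  -13 ]
R4 → R4 − 4·R1
  [ 1  0  -1  0  |  -6 ]
  [ 0  1   3  0  |  18 ]
  [ 0  0   1  0  |   4 ]
  [ 0  0   3  1  |  11 ]
R4 → R4 − 3·R3
  [ 1  0  -1  0  |  -6 ]
  [ 0  1   3  0  |  18 ]
  [ 0  0   1  0  |   4 ]
  [ 0  0   0  1  |  -1 ]
R2 → R2 − 3·R3
  [ 1  0  -1  0  |  -6 ]
  [ 0  1   0  0  |   6 ]
  [ 0  0   1  0  |   4 ]
  [ 0  0   0  1  |  -1 ]
R1 → R1 + R3
  [ 1  0  0  0  |  -2 ]
  [ 0  1  0  0  |   6 ]
  [ 0  0  1  0  |   4 ]
  [ 0  0  0  1  |  -1 ]
Reading off the last column: a = -2, b = 6, c = 4, d = -1.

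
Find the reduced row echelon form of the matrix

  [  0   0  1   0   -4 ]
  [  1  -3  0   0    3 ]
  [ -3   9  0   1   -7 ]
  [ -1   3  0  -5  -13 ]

[[1, -3, 0, 0, 3], [0, 0, 1, 0, -4], [0, 0, 0, 1, 2], [0, 0, 0, 0, 0]]

ρ1 <-> ρ2
  [  1  -3  0   0    3 ]
  [  0   0  1   0   -4 ]
  [ -3   9  0   1   -7 ]
  [ -1   3  0  -5  -13 ]
ρ3 ← ρ3 + 3·ρ1
  [  1  -3  0   0    3 ]
  [  0   0  1   0   -4 ]
  [  0   0  0   1    2 ]
  [ -1   3  0  -5  -13 ]
ρ4 ← ρ4 + ρ1
  [ 1  -3  0   0    3 ]
  [ 0   0  1   0   -4 ]
  [ 0   0  0   1    2 ]
  [ 0   0  0  -5  -10 ]
ρ4 ← ρ4 + 5·ρ3
  [ 1  -3  0  0   3 ]
  [ 0   0  1  0  -4 ]
  [ 0   0  0  1   2 ]
  [ 0   0  0  0   0 ]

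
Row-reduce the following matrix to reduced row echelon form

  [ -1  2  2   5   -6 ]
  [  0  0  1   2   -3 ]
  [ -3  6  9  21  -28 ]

R1 → -1·R1
  [  1  -2  -2  -5    6 ]
  [  0   0   1   2   -3 ]
  [ -3   6   9  21  -28 ]
R3 → R3 + 3·R1
  [ 1  -2  -2  -5    6 ]
  [ 0   0   1   2   -3 ]
  [ 0   0   3   6  -10 ]
R3 → R3 − 3·R2
  [ 1  -2  -2  -5   6 ]
  [ 0   0   1   2  -3 ]
  [ 0   0   0   0  -1 ]
R3 → -1·R3
  [ 1  -2  -2  -5   6 ]
  [ 0   0   1   2  -3 ]
  [ 0   0   0   0   1 ]
R2 → R2 + 3·R3
  [ 1  -2  -2  -5  6 ]
  [ 0   0   1   2  0 ]
  [ 0   0   0   0  1 ]
R1 → R1 − 6·R3
  [ 1  -2  -2  -5  0 ]
  [ 0   0   1   2  0 ]
  [ 0   0   0   0  1 ]
R1 → R1 + 2·R2
  [ 1  -2  0  -1  0 ]
  [ 0   0  1   2  0 ]
  [ 0   0  0   0  1 ]

[[1, -2, 0, -1, 0], [0, 0, 1, 2, 0], [0, 0, 0, 0, 1]]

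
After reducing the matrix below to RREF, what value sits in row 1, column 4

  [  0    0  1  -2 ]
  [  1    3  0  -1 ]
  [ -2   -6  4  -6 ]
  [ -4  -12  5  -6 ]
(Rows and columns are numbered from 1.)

-1

R1 ↔ R2
  [  1    3  0  -1 ]
  [  0    0  1  -2 ]
  [ -2   -6  4  -6 ]
  [ -4  -12  5  -6 ]
R3 → R3 + 2·R1
  [  1    3  0  -1 ]
  [  0    0  1  -2 ]
  [  0    0  4  -8 ]
  [ -4  -12  5  -6 ]
R4 → R4 + 4·R1
  [ 1  3  0   -1 ]
  [ 0  0  1   -2 ]
  [ 0  0  4   -8 ]
  [ 0  0  5  -10 ]
R3 → R3 − 4·R2
  [ 1  3  0   -1 ]
  [ 0  0  1   -2 ]
  [ 0  0  0    0 ]
  [ 0  0  5  -10 ]
R4 → R4 − 5·R2
  [ 1  3  0  -1 ]
  [ 0  0  1  -2 ]
  [ 0  0  0   0 ]
  [ 0  0  0   0 ]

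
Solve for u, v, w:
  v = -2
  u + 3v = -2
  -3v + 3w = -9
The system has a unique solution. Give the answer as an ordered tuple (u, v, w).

(4, -2, -5)

Form the augmented matrix and row-reduce:
  [ 0   1  0  |  -2 ]
  [ 1   3  0  |  -2 ]
  [ 0  -3  3  |  -9 ]
Swap R1 and R2.
  [ 1   3  0  |  -2 ]
  [ 0   1  0  |  -2 ]
  [ 0  -3  3  |  -9 ]
Add 3 times R2 to R3.
  [ 1  3  0  |   -2 ]
  [ 0  1  0  |   -2 ]
  [ 0  0  3  |  -15 ]
Multiply R3 by 1/3.
  [ 1  3  0  |  -2 ]
  [ 0  1  0  |  -2 ]
  [ 0  0  1  |  -5 ]
Subtract 3 times R2 from R1.
  [ 1  0  0  |   4 ]
  [ 0  1  0  |  -2 ]
  [ 0  0  1  |  -5 ]
Reading off the last column: u = 4, v = -2, w = -5.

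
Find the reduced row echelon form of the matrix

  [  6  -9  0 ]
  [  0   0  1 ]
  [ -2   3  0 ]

ρ1 := 1/6·ρ1
  [  1  -3/2  0 ]
  [  0     0  1 ]
  [ -2     3  0 ]
ρ3 := ρ3 + 2·ρ1
  [ 1  -3/2  0 ]
  [ 0     0  1 ]
  [ 0     0  0 ]

[[1, -3/2, 0], [0, 0, 1], [0, 0, 0]]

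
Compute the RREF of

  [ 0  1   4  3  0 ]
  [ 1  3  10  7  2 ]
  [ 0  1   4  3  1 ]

[[1, 0, -2, -2, 0], [0, 1, 4, 3, 0], [0, 0, 0, 0, 1]]

ρ1 <=> ρ2
  [ 1  3  10  7  2 ]
  [ 0  1   4  3  0 ]
  [ 0  1   4  3  1 ]
ρ3 ← ρ3 − ρ2
  [ 1  3  10  7  2 ]
  [ 0  1   4  3  0 ]
  [ 0  0   0  0  1 ]
ρ1 ← ρ1 − 2·ρ3
  [ 1  3  10  7  0 ]
  [ 0  1   4  3  0 ]
  [ 0  0   0  0  1 ]
ρ1 ← ρ1 − 3·ρ2
  [ 1  0  -2  -2  0 ]
  [ 0  1   4   3  0 ]
  [ 0  0   0   0  1 ]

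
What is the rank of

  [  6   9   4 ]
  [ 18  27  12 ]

rank = 1

R1 ← 1/6·R1
  [  1  3/2  2/3 ]
  [ 18   27   12 ]
R2 ← R2 − 18·R1
  [ 1  3/2  2/3 ]
  [ 0    0    0 ]
The reduced form has 1 nonzero row.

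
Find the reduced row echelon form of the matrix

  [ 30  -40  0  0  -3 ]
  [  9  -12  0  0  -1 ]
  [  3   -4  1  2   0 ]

[[1, -4/3, 0, 0, 0], [0, 0, 1, 2, 0], [0, 0, 0, 0, 1]]

r1 ← 1/30·r1
  [ 1  -4/3  0  0  -1/10 ]
  [ 9   -12  0  0     -1 ]
  [ 3    -4  1  2      0 ]
r2 ← r2 − 9·r1
  [ 1  -4/3  0  0  -1/10 ]
  [ 0     0  0  0  -1/10 ]
  [ 3    -4  1  2      0 ]
r3 ← r3 − 3·r1
  [ 1  -4/3  0  0  -1/10 ]
  [ 0     0  0  0  -1/10 ]
  [ 0     0  1  2   3/10 ]
r2 <=> r3
  [ 1  -4/3  0  0  -1/10 ]
  [ 0     0  1  2   3/10 ]
  [ 0     0  0  0  -1/10 ]
r3 ← -10·r3
  [ 1  -4/3  0  0  -1/10 ]
  [ 0     0  1  2   3/10 ]
  [ 0     0  0  0      1 ]
r2 ← r2 − 3/10·r3
  [ 1  -4/3  0  0  -1/10 ]
  [ 0     0  1  2      0 ]
  [ 0     0  0  0      1 ]
r1 ← r1 + 1/10·r3
  [ 1  -4/3  0  0  0 ]
  [ 0     0  1  2  0 ]
  [ 0     0  0  0  1 ]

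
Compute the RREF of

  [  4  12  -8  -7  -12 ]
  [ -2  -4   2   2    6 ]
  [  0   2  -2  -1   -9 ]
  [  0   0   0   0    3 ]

[[1, 0, 1, 0, 0], [0, 1, -1, 0, 0], [0, 0, 0, 1, 0], [0, 0, 0, 0, 1]]

ρ1 := 1/4·ρ1
  [  1   3  -2  -7/4  -3 ]
  [ -2  -4   2     2   6 ]
  [  0   2  -2    -1  -9 ]
  [  0   0   0     0   3 ]
ρ2 := ρ2 + 2·ρ1
  [ 1  3  -2  -7/4  -3 ]
  [ 0  2  -2  -3/2   0 ]
  [ 0  2  -2    -1  -9 ]
  [ 0  0   0     0   3 ]
ρ2 := 1/2·ρ2
  [ 1  3  -2  -7/4  -3 ]
  [ 0  1  -1  -3/4   0 ]
  [ 0  2  -2    -1  -9 ]
  [ 0  0   0     0   3 ]
ρ3 := ρ3 − 2·ρ2
  [ 1  3  -2  -7/4  -3 ]
  [ 0  1  -1  -3/4   0 ]
  [ 0  0   0   1/2  -9 ]
  [ 0  0   0     0   3 ]
ρ3 := 2·ρ3
  [ 1  3  -2  -7/4   -3 ]
  [ 0  1  -1  -3/4    0 ]
  [ 0  0   0     1  -18 ]
  [ 0  0   0     0    3 ]
ρ4 := 1/3·ρ4
  [ 1  3  -2  -7/4   -3 ]
  [ 0  1  -1  -3/4    0 ]
  [ 0  0   0     1  -18 ]
  [ 0  0   0     0    1 ]
ρ3 := ρ3 + 18·ρ4
  [ 1  3  -2  -7/4  -3 ]
  [ 0  1  -1  -3/4   0 ]
  [ 0  0   0     1   0 ]
  [ 0  0   0     0   1 ]
ρ1 := ρ1 + 3·ρ4
  [ 1  3  -2  -7/4  0 ]
  [ 0  1  -1  -3/4  0 ]
  [ 0  0   0     1  0 ]
  [ 0  0   0     0  1 ]
ρ2 := ρ2 + 3/4·ρ3
  [ 1  3  -2  -7/4  0 ]
  [ 0  1  -1     0  0 ]
  [ 0  0   0     1  0 ]
  [ 0  0   0     0  1 ]
ρ1 := ρ1 + 7/4·ρ3
  [ 1  3  -2  0  0 ]
  [ 0  1  -1  0  0 ]
  [ 0  0   0  1  0 ]
  [ 0  0   0  0  1 ]
ρ1 := ρ1 − 3·ρ2
  [ 1  0   1  0  0 ]
  [ 0  1  -1  0  0 ]
  [ 0  0   0  1  0 ]
  [ 0  0   0  0  1 ]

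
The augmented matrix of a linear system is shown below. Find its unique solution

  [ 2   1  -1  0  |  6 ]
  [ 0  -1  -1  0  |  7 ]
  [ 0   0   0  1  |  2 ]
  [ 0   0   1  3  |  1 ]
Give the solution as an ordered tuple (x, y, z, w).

(3/2, -2, -5, 2)

R1 → 1/2·R1
  [ 1  1/2  -1/2  0  |  3 ]
  [ 0   -1    -1  0  |  7 ]
  [ 0    0     0  1  |  2 ]
  [ 0    0     1  3  |  1 ]
R2 → -1·R2
  [ 1  1/2  -1/2  0  |   3 ]
  [ 0    1     1  0  |  -7 ]
  [ 0    0     0  1  |   2 ]
  [ 0    0     1  3  |   1 ]
R3 <-> R4
  [ 1  1/2  -1/2  0  |   3 ]
  [ 0    1     1  0  |  -7 ]
  [ 0    0     1  3  |   1 ]
  [ 0    0     0  1  |   2 ]
R3 → R3 − 3·R4
  [ 1  1/2  -1/2  0  |   3 ]
  [ 0    1     1  0  |  -7 ]
  [ 0    0     1  0  |  -5 ]
  [ 0    0     0  1  |   2 ]
R2 → R2 − R3
  [ 1  1/2  -1/2  0  |   3 ]
  [ 0    1     0  0  |  -2 ]
  [ 0    0     1  0  |  -5 ]
  [ 0    0     0  1  |   2 ]
R1 → R1 + 1/2·R3
  [ 1  1/2  0  0  |  1/2 ]
  [ 0    1  0  0  |   -2 ]
  [ 0    0  1  0  |   -5 ]
  [ 0    0  0  1  |    2 ]
R1 → R1 − 1/2·R2
  [ 1  0  0  0  |  3/2 ]
  [ 0  1  0  0  |   -2 ]
  [ 0  0  1  0  |   -5 ]
  [ 0  0  0  1  |    2 ]
Reading off the last column: x = 3/2, y = -2, z = -5, w = 2.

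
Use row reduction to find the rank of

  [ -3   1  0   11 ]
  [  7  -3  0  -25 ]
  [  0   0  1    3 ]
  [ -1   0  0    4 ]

rank = 3

ρ1 -> -1/3·ρ1
  [  1  -1/3  0  -11/3 ]
  [  7    -3  0    -25 ]
  [  0     0  1      3 ]
  [ -1     0  0      4 ]
ρ2 -> ρ2 − 7·ρ1
  [  1  -1/3  0  -11/3 ]
  [  0  -2/3  0    2/3 ]
  [  0     0  1      3 ]
  [ -1     0  0      4 ]
ρ4 -> ρ4 + ρ1
  [ 1  -1/3  0  -11/3 ]
  [ 0  -2/3  0    2/3 ]
  [ 0     0  1      3 ]
  [ 0  -1/3  0    1/3 ]
ρ2 -> -3/2·ρ2
  [ 1  -1/3  0  -11/3 ]
  [ 0     1  0     -1 ]
  [ 0     0  1      3 ]
  [ 0  -1/3  0    1/3 ]
ρ4 -> ρ4 + 1/3·ρ2
  [ 1  -1/3  0  -11/3 ]
  [ 0     1  0     -1 ]
  [ 0     0  1      3 ]
  [ 0     0  0      0 ]
ρ1 -> ρ1 + 1/3·ρ2
  [ 1  0  0  -4 ]
  [ 0  1  0  -1 ]
  [ 0  0  1   3 ]
  [ 0  0  0   0 ]
The reduced form has 3 nonzero rows.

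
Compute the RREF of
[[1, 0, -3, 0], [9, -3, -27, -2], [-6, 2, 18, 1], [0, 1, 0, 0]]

ρ2 → ρ2 − 9·ρ1
  [  1   0  -3   0 ]
  [  0  -3   0  -2 ]
  [ -6   2  18   1 ]
  [  0   1   0   0 ]
ρ3 → ρ3 + 6·ρ1
  [ 1   0  -3   0 ]
  [ 0  -3   0  -2 ]
  [ 0   2   0   1 ]
  [ 0   1   0   0 ]
ρ2 → -1/3·ρ2
  [ 1  0  -3    0 ]
  [ 0  1   0  2/3 ]
  [ 0  2   0    1 ]
  [ 0  1   0    0 ]
ρ3 → ρ3 − 2·ρ2
  [ 1  0  -3     0 ]
  [ 0  1   0   2/3 ]
  [ 0  0   0  -1/3 ]
  [ 0  1   0     0 ]
ρ4 → ρ4 − ρ2
  [ 1  0  -3     0 ]
  [ 0  1   0   2/3 ]
  [ 0  0   0  -1/3 ]
  [ 0  0   0  -2/3 ]
ρ3 → -3·ρ3
  [ 1  0  -3     0 ]
  [ 0  1   0   2/3 ]
  [ 0  0   0     1 ]
  [ 0  0   0  -2/3 ]
ρ4 → ρ4 + 2/3·ρ3
  [ 1  0  -3    0 ]
  [ 0  1   0  2/3 ]
  [ 0  0   0    1 ]
  [ 0  0   0    0 ]
ρ2 → ρ2 − 2/3·ρ3
  [ 1  0  -3  0 ]
  [ 0  1   0  0 ]
  [ 0  0   0  1 ]
  [ 0  0   0  0 ]

[[1, 0, -3, 0], [0, 1, 0, 0], [0, 0, 0, 1], [0, 0, 0, 0]]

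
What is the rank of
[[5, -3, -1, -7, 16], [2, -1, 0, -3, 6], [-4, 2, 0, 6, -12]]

rank = 2

r1 ← 1/5·r1
  [  1  -3/5  -1/5  -7/5  16/5 ]
  [  2    -1     0    -3     6 ]
  [ -4     2     0     6   -12 ]
r2 ← r2 − 2·r1
  [  1  -3/5  -1/5  -7/5  16/5 ]
  [  0   1/5   2/5  -1/5  -2/5 ]
  [ -4     2     0     6   -12 ]
r3 ← r3 + 4·r1
  [ 1  -3/5  -1/5  -7/5  16/5 ]
  [ 0   1/5   2/5  -1/5  -2/5 ]
  [ 0  -2/5  -4/5   2/5   4/5 ]
r2 ← 5·r2
  [ 1  -3/5  -1/5  -7/5  16/5 ]
  [ 0     1     2    -1    -2 ]
  [ 0  -2/5  -4/5   2/5   4/5 ]
r3 ← r3 + 2/5·r2
  [ 1  -3/5  -1/5  -7/5  16/5 ]
  [ 0     1     2    -1    -2 ]
  [ 0     0     0     0     0 ]
r1 ← r1 + 3/5·r2
  [ 1  0  1  -2   2 ]
  [ 0  1  2  -1  -2 ]
  [ 0  0  0   0   0 ]
The reduced form has 2 nonzero rows.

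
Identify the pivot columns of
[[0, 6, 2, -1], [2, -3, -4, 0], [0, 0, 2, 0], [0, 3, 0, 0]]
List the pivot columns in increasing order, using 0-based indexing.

0, 1, 2, 3

ρ1 ↔ ρ2
ρ1 ← 1/2·ρ1
ρ2 ← 1/6·ρ2
ρ4 ← ρ4 − 3·ρ2
ρ3 ← 1/2·ρ3
ρ4 ← ρ4 + ρ3
ρ4 ← 2·ρ4
ρ2 ← ρ2 + 1/6·ρ4
ρ2 ← ρ2 − 1/3·ρ3
ρ1 ← ρ1 + 2·ρ3
ρ1 ← ρ1 + 3/2·ρ2
Pivot columns are the columns containing a leading 1.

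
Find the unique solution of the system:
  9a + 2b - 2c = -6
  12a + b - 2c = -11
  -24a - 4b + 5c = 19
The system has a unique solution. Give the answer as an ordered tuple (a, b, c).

Form the augmented matrix and row-reduce:
  [   9   2  -2  |   -6 ]
  [  12   1  -2  |  -11 ]
  [ -24  -4   5  |   19 ]
Multiply R1 by 1/9.
  [   1  2/9  -2/9  |  -2/3 ]
  [  12    1    -2  |   -11 ]
  [ -24   -4     5  |    19 ]
Subtract 12 times R1 from R2.
  [   1   2/9  -2/9  |  -2/3 ]
  [   0  -5/3   2/3  |    -3 ]
  [ -24    -4     5  |    19 ]
Add 24 times R1 to R3.
  [ 1   2/9  -2/9  |  -2/3 ]
  [ 0  -5/3   2/3  |    -3 ]
  [ 0   4/3  -1/3  |     3 ]
Multiply R2 by -3/5.
  [ 1  2/9  -2/9  |  -2/3 ]
  [ 0    1  -2/5  |   9/5 ]
  [ 0  4/3  -1/3  |     3 ]
Subtract 4/3 times R2 from R3.
  [ 1  2/9  -2/9  |  -2/3 ]
  [ 0    1  -2/5  |   9/5 ]
  [ 0    0   1/5  |   3/5 ]
Multiply R3 by 5.
  [ 1  2/9  -2/9  |  -2/3 ]
  [ 0    1  -2/5  |   9/5 ]
  [ 0    0     1  |     3 ]
Add 2/5 times R3 to R2.
  [ 1  2/9  -2/9  |  -2/3 ]
  [ 0    1     0  |     3 ]
  [ 0    0     1  |     3 ]
Add 2/9 times R3 to R1.
  [ 1  2/9  0  |  0 ]
  [ 0    1  0  |  3 ]
  [ 0    0  1  |  3 ]
Subtract 2/9 times R2 from R1.
  [ 1  0  0  |  -2/3 ]
  [ 0  1  0  |     3 ]
  [ 0  0  1  |     3 ]
Reading off the last column: a = -2/3, b = 3, c = 3.

(-2/3, 3, 3)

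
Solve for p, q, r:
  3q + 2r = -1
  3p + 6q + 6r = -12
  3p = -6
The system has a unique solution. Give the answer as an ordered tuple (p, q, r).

(-2, 1, -2)

Form the augmented matrix and row-reduce:
  [ 0  3  2  |   -1 ]
  [ 3  6  6  |  -12 ]
  [ 3  0  0  |   -6 ]
R1 <=> R2
  [ 3  6  6  |  -12 ]
  [ 0  3  2  |   -1 ]
  [ 3  0  0  |   -6 ]
R1 → 1/3·R1
  [ 1  2  2  |  -4 ]
  [ 0  3  2  |  -1 ]
  [ 3  0  0  |  -6 ]
R3 → R3 − 3·R1
  [ 1   2   2  |  -4 ]
  [ 0   3   2  |  -1 ]
  [ 0  -6  -6  |   6 ]
R2 → 1/3·R2
  [ 1   2    2  |    -4 ]
  [ 0   1  2/3  |  -1/3 ]
  [ 0  -6   -6  |     6 ]
R3 → R3 + 6·R2
  [ 1  2    2  |    -4 ]
  [ 0  1  2/3  |  -1/3 ]
  [ 0  0   -2  |     4 ]
R3 → -1/2·R3
  [ 1  2    2  |    -4 ]
  [ 0  1  2/3  |  -1/3 ]
  [ 0  0    1  |    -2 ]
R2 → R2 − 2/3·R3
  [ 1  2  2  |  -4 ]
  [ 0  1  0  |   1 ]
  [ 0  0  1  |  -2 ]
R1 → R1 − 2·R3
  [ 1  2  0  |   0 ]
  [ 0  1  0  |   1 ]
  [ 0  0  1  |  -2 ]
R1 → R1 − 2·R2
  [ 1  0  0  |  -2 ]
  [ 0  1  0  |   1 ]
  [ 0  0  1  |  -2 ]
Reading off the last column: p = -2, q = 1, r = -2.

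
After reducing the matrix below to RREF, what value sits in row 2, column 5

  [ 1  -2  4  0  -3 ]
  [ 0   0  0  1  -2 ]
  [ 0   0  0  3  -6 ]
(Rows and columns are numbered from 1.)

-2

r3 -> r3 − 3·r2
  [ 1  -2  4  0  -3 ]
  [ 0   0  0  1  -2 ]
  [ 0   0  0  0   0 ]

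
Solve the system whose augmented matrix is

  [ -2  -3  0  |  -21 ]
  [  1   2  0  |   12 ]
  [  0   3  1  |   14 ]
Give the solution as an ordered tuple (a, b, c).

(6, 3, 5)

Multiply R1 by -1/2.
  [ 1  3/2  0  |  21/2 ]
  [ 1    2  0  |    12 ]
  [ 0    3  1  |    14 ]
Subtract R1 from R2.
  [ 1  3/2  0  |  21/2 ]
  [ 0  1/2  0  |   3/2 ]
  [ 0    3  1  |    14 ]
Multiply R2 by 2.
  [ 1  3/2  0  |  21/2 ]
  [ 0    1  0  |     3 ]
  [ 0    3  1  |    14 ]
Subtract 3 times R2 from R3.
  [ 1  3/2  0  |  21/2 ]
  [ 0    1  0  |     3 ]
  [ 0    0  1  |     5 ]
Subtract 3/2 times R2 from R1.
  [ 1  0  0  |  6 ]
  [ 0  1  0  |  3 ]
  [ 0  0  1  |  5 ]
Reading off the last column: a = 6, b = 3, c = 5.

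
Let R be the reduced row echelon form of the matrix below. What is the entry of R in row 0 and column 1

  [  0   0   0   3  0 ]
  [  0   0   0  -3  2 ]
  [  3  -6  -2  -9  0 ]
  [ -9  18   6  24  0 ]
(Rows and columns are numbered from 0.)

-2

R1 <=> R3
R1 ← 1/3·R1
R4 ← R4 + 9·R1
R2 ← -1/3·R2
R3 ← R3 − 3·R2
R4 ← R4 + 3·R2
R3 ← 1/2·R3
R4 ← R4 + 2·R3
R2 ← R2 + 2/3·R3
R1 ← R1 + 3·R2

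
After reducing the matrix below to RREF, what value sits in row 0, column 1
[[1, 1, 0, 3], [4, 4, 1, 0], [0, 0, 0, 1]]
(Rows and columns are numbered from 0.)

R2 ← R2 − 4·R1
  [ 1  1  0    3 ]
  [ 0  0  1  -12 ]
  [ 0  0  0    1 ]
R2 ← R2 + 12·R3
  [ 1  1  0  3 ]
  [ 0  0  1  0 ]
  [ 0  0  0  1 ]
R1 ← R1 − 3·R3
  [ 1  1  0  0 ]
  [ 0  0  1  0 ]
  [ 0  0  0  1 ]

1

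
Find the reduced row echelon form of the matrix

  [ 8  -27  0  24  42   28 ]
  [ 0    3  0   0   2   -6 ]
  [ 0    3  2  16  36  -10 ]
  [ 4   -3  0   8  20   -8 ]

[[1, 0, 0, 0, 3/2, -4], [0, 1, 0, 0, 2/3, -2], [0, 0, 1, 0, 1, -4], [0, 0, 0, 1, 2, 1/4]]

ρ1 -> 1/8·ρ1
  [ 1  -27/8  0   3  21/4  7/2 ]
  [ 0      3  0   0     2   -6 ]
  [ 0      3  2  16    36  -10 ]
  [ 4     -3  0   8    20   -8 ]
ρ4 -> ρ4 − 4·ρ1
  [ 1  -27/8  0   3  21/4  7/2 ]
  [ 0      3  0   0     2   -6 ]
  [ 0      3  2  16    36  -10 ]
  [ 0   21/2  0  -4    -1  -22 ]
ρ2 -> 1/3·ρ2
  [ 1  -27/8  0   3  21/4  7/2 ]
  [ 0      1  0   0   2/3   -2 ]
  [ 0      3  2  16    36  -10 ]
  [ 0   21/2  0  -4    -1  -22 ]
ρ3 -> ρ3 − 3·ρ2
  [ 1  -27/8  0   3  21/4  7/2 ]
  [ 0      1  0   0   2/3   -2 ]
  [ 0      0  2  16    34   -4 ]
  [ 0   21/2  0  -4    -1  -22 ]
ρ4 -> ρ4 − 21/2·ρ2
  [ 1  -27/8  0   3  21/4  7/2 ]
  [ 0      1  0   0   2/3   -2 ]
  [ 0      0  2  16    34   -4 ]
  [ 0      0  0  -4    -8   -1 ]
ρ3 -> 1/2·ρ3
  [ 1  -27/8  0   3  21/4  7/2 ]
  [ 0      1  0   0   2/3   -2 ]
  [ 0      0  1   8    17   -2 ]
  [ 0      0  0  -4    -8   -1 ]
ρ4 -> -1/4·ρ4
  [ 1  -27/8  0  3  21/4  7/2 ]
  [ 0      1  0  0   2/3   -2 ]
  [ 0      0  1  8    17   -2 ]
  [ 0      0  0  1     2  1/4 ]
ρ3 -> ρ3 − 8·ρ4
  [ 1  -27/8  0  3  21/4  7/2 ]
  [ 0      1  0  0   2/3   -2 ]
  [ 0      0  1  0     1   -4 ]
  [ 0      0  0  1     2  1/4 ]
ρ1 -> ρ1 − 3·ρ4
  [ 1  -27/8  0  0  -3/4  11/4 ]
  [ 0      1  0  0   2/3    -2 ]
  [ 0      0  1  0     1    -4 ]
  [ 0      0  0  1     2   1/4 ]
ρ1 -> ρ1 + 27/8·ρ2
  [ 1  0  0  0  3/2   -4 ]
  [ 0  1  0  0  2/3   -2 ]
  [ 0  0  1  0    1   -4 ]
  [ 0  0  0  1    2  1/4 ]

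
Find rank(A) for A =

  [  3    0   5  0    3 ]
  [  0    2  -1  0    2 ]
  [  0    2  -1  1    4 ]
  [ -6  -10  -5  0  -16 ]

R1 -> 1/3·R1
  [  1    0  5/3  0    1 ]
  [  0    2   -1  0    2 ]
  [  0    2   -1  1    4 ]
  [ -6  -10   -5  0  -16 ]
R4 -> R4 + 6·R1
  [ 1    0  5/3  0    1 ]
  [ 0    2   -1  0    2 ]
  [ 0    2   -1  1    4 ]
  [ 0  -10    5  0  -10 ]
R2 -> 1/2·R2
  [ 1    0   5/3  0    1 ]
  [ 0    1  -1/2  0    1 ]
  [ 0    2    -1  1    4 ]
  [ 0  -10     5  0  -10 ]
R3 -> R3 − 2·R2
  [ 1    0   5/3  0    1 ]
  [ 0    1  -1/2  0    1 ]
  [ 0    0     0  1    2 ]
  [ 0  -10     5  0  -10 ]
R4 -> R4 + 10·R2
  [ 1  0   5/3  0  1 ]
  [ 0  1  -1/2  0  1 ]
  [ 0  0     0  1  2 ]
  [ 0  0     0  0  0 ]
The reduced form has 3 nonzero rows.

rank = 3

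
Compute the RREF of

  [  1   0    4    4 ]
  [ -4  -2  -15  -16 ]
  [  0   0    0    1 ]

ρ2 ← ρ2 + 4·ρ1
ρ2 ← -1/2·ρ2
ρ1 ← ρ1 − 4·ρ3

[[1, 0, 4, 0], [0, 1, -1/2, 0], [0, 0, 0, 1]]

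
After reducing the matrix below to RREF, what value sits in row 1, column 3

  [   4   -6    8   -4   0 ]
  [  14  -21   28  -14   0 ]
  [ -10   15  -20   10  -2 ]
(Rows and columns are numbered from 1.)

r1 ← 1/4·r1
  [   1  -3/2    2   -1   0 ]
  [  14   -21   28  -14   0 ]
  [ -10    15  -20   10  -2 ]
r2 ← r2 − 14·r1
  [   1  -3/2    2  -1   0 ]
  [   0     0    0   0   0 ]
  [ -10    15  -20  10  -2 ]
r3 ← r3 + 10·r1
  [ 1  -3/2  2  -1   0 ]
  [ 0     0  0   0   0 ]
  [ 0     0  0   0  -2 ]
r2 <=> r3
  [ 1  -3/2  2  -1   0 ]
  [ 0     0  0   0  -2 ]
  [ 0     0  0   0   0 ]
r2 ← -1/2·r2
  [ 1  -3/2  2  -1  0 ]
  [ 0     0  0   0  1 ]
  [ 0     0  0   0  0 ]

2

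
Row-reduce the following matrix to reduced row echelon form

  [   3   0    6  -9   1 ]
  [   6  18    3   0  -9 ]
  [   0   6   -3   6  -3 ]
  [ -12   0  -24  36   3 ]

[[1, 0, 2, -3, 0], [0, 1, -1/2, 1, 0], [0, 0, 0, 0, 1], [0, 0, 0, 0, 0]]

R1 → 1/3·R1
  [   1   0    2  -3  1/3 ]
  [   6  18    3   0   -9 ]
  [   0   6   -3   6   -3 ]
  [ -12   0  -24  36    3 ]
R2 → R2 − 6·R1
  [   1   0    2  -3  1/3 ]
  [   0  18   -9  18  -11 ]
  [   0   6   -3   6   -3 ]
  [ -12   0  -24  36    3 ]
R4 → R4 + 12·R1
  [ 1   0   2  -3  1/3 ]
  [ 0  18  -9  18  -11 ]
  [ 0   6  -3   6   -3 ]
  [ 0   0   0   0    7 ]
R2 → 1/18·R2
  [ 1  0     2  -3     1/3 ]
  [ 0  1  -1/2   1  -11/18 ]
  [ 0  6    -3   6      -3 ]
  [ 0  0     0   0       7 ]
R3 → R3 − 6·R2
  [ 1  0     2  -3     1/3 ]
  [ 0  1  -1/2   1  -11/18 ]
  [ 0  0     0   0     2/3 ]
  [ 0  0     0   0       7 ]
R3 → 3/2·R3
  [ 1  0     2  -3     1/3 ]
  [ 0  1  -1/2   1  -11/18 ]
  [ 0  0     0   0       1 ]
  [ 0  0     0   0       7 ]
R4 → R4 − 7·R3
  [ 1  0     2  -3     1/3 ]
  [ 0  1  -1/2   1  -11/18 ]
  [ 0  0     0   0       1 ]
  [ 0  0     0   0       0 ]
R2 → R2 + 11/18·R3
  [ 1  0     2  -3  1/3 ]
  [ 0  1  -1/2   1    0 ]
  [ 0  0     0   0    1 ]
  [ 0  0     0   0    0 ]
R1 → R1 − 1/3·R3
  [ 1  0     2  -3  0 ]
  [ 0  1  -1/2   1  0 ]
  [ 0  0     0   0  1 ]
  [ 0  0     0   0  0 ]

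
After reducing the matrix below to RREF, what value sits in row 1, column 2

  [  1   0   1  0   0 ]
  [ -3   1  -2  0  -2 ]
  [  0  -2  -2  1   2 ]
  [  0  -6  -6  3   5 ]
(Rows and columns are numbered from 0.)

1

ρ2 := ρ2 + 3·ρ1
ρ3 := ρ3 + 2·ρ2
ρ4 := ρ4 + 6·ρ2
ρ4 := ρ4 − 3·ρ3
ρ4 := -1·ρ4
ρ3 := ρ3 + 2·ρ4
ρ2 := ρ2 + 2·ρ4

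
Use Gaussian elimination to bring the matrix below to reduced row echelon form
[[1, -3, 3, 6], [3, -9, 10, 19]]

[[1, -3, 0, 3], [0, 0, 1, 1]]

r2 → r2 − 3·r1
r1 → r1 − 3·r2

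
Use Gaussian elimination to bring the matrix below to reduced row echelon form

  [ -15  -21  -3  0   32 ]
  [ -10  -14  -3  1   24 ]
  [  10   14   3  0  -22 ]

[[1, 7/5, 0, 0, -2], [0, 0, 1, 0, -2/3], [0, 0, 0, 1, 2]]

ρ1 → -1/15·ρ1
  [   1  7/5  1/5  0  -32/15 ]
  [ -10  -14   -3  1      24 ]
  [  10   14    3  0     -22 ]
ρ2 → ρ2 + 10·ρ1
  [  1  7/5  1/5  0  -32/15 ]
  [  0    0   -1  1     8/3 ]
  [ 10   14    3  0     -22 ]
ρ3 → ρ3 − 10·ρ1
  [ 1  7/5  1/5  0  -32/15 ]
  [ 0    0   -1  1     8/3 ]
  [ 0    0    1  0    -2/3 ]
ρ2 → -1·ρ2
  [ 1  7/5  1/5   0  -32/15 ]
  [ 0    0    1  -1    -8/3 ]
  [ 0    0    1   0    -2/3 ]
ρ3 → ρ3 − ρ2
  [ 1  7/5  1/5   0  -32/15 ]
  [ 0    0    1  -1    -8/3 ]
  [ 0    0    0   1       2 ]
ρ2 → ρ2 + ρ3
  [ 1  7/5  1/5  0  -32/15 ]
  [ 0    0    1  0    -2/3 ]
  [ 0    0    0  1       2 ]
ρ1 → ρ1 − 1/5·ρ2
  [ 1  7/5  0  0    -2 ]
  [ 0    0  1  0  -2/3 ]
  [ 0    0  0  1     2 ]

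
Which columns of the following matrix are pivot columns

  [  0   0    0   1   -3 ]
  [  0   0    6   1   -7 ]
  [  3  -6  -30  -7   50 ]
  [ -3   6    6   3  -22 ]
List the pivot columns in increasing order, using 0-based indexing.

R1 ↔ R3
  [  3  -6  -30  -7   50 ]
  [  0   0    6   1   -7 ]
  [  0   0    0   1   -3 ]
  [ -3   6    6   3  -22 ]
R1 -> 1/3·R1
  [  1  -2  -10  -7/3  50/3 ]
  [  0   0    6     1    -7 ]
  [  0   0    0     1    -3 ]
  [ -3   6    6     3   -22 ]
R4 -> R4 + 3·R1
  [ 1  -2  -10  -7/3  50/3 ]
  [ 0   0    6     1    -7 ]
  [ 0   0    0     1    -3 ]
  [ 0   0  -24    -4    28 ]
R2 -> 1/6·R2
  [ 1  -2  -10  -7/3  50/3 ]
  [ 0   0    1   1/6  -7/6 ]
  [ 0   0    0     1    -3 ]
  [ 0   0  -24    -4    28 ]
R4 -> R4 + 24·R2
  [ 1  -2  -10  -7/3  50/3 ]
  [ 0   0    1   1/6  -7/6 ]
  [ 0   0    0     1    -3 ]
  [ 0   0    0     0     0 ]
R2 -> R2 − 1/6·R3
  [ 1  -2  -10  -7/3  50/3 ]
  [ 0   0    1     0  -2/3 ]
  [ 0   0    0     1    -3 ]
  [ 0   0    0     0     0 ]
R1 -> R1 + 7/3·R3
  [ 1  -2  -10  0  29/3 ]
  [ 0   0    1  0  -2/3 ]
  [ 0   0    0  1    -3 ]
  [ 0   0    0  0     0 ]
R1 -> R1 + 10·R2
  [ 1  -2  0  0     3 ]
  [ 0   0  1  0  -2/3 ]
  [ 0   0  0  1    -3 ]
  [ 0   0  0  0     0 ]
Pivot columns are the columns containing a leading 1.

0, 2, 3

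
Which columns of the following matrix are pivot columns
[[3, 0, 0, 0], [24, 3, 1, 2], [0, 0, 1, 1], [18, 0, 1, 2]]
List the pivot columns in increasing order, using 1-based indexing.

r1 ← 1/3·r1
  [  1  0  0  0 ]
  [ 24  3  1  2 ]
  [  0  0  1  1 ]
  [ 18  0  1  2 ]
r2 ← r2 − 24·r1
  [  1  0  0  0 ]
  [  0  3  1  2 ]
  [  0  0  1  1 ]
  [ 18  0  1  2 ]
r4 ← r4 − 18·r1
  [ 1  0  0  0 ]
  [ 0  3  1  2 ]
  [ 0  0  1  1 ]
  [ 0  0  1  2 ]
r2 ← 1/3·r2
  [ 1  0    0    0 ]
  [ 0  1  1/3  2/3 ]
  [ 0  0    1    1 ]
  [ 0  0    1    2 ]
r4 ← r4 − r3
  [ 1  0    0    0 ]
  [ 0  1  1/3  2/3 ]
  [ 0  0    1    1 ]
  [ 0  0    0    1 ]
r3 ← r3 − r4
  [ 1  0    0    0 ]
  [ 0  1  1/3  2/3 ]
  [ 0  0    1    0 ]
  [ 0  0    0    1 ]
r2 ← r2 − 2/3·r4
  [ 1  0    0  0 ]
  [ 0  1  1/3  0 ]
  [ 0  0    1  0 ]
  [ 0  0    0  1 ]
r2 ← r2 − 1/3·r3
  [ 1  0  0  0 ]
  [ 0  1  0  0 ]
  [ 0  0  1  0 ]
  [ 0  0  0  1 ]
Pivot columns are the columns containing a leading 1.

1, 2, 3, 4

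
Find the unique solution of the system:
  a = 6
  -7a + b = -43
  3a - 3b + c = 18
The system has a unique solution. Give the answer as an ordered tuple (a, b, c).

(6, -1, -3)

Form the augmented matrix and row-reduce:
  [  1   0  0  |    6 ]
  [ -7   1  0  |  -43 ]
  [  3  -3  1  |   18 ]
R2 := R2 + 7·R1
  [ 1   0  0  |   6 ]
  [ 0   1  0  |  -1 ]
  [ 3  -3  1  |  18 ]
R3 := R3 − 3·R1
  [ 1   0  0  |   6 ]
  [ 0   1  0  |  -1 ]
  [ 0  -3  1  |   0 ]
R3 := R3 + 3·R2
  [ 1  0  0  |   6 ]
  [ 0  1  0  |  -1 ]
  [ 0  0  1  |  -3 ]
Reading off the last column: a = 6, b = -1, c = -3.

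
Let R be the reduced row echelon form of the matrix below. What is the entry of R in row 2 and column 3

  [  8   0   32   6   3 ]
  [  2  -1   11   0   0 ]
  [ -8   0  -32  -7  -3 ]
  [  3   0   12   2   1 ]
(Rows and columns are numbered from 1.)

-3

ρ1 := 1/8·ρ1
ρ2 := ρ2 − 2·ρ1
ρ3 := ρ3 + 8·ρ1
ρ4 := ρ4 − 3·ρ1
ρ2 := -1·ρ2
ρ3 := -1·ρ3
ρ4 := ρ4 + 1/4·ρ3
ρ4 := -8·ρ4
ρ2 := ρ2 − 3/4·ρ4
ρ1 := ρ1 − 3/8·ρ4
ρ2 := ρ2 − 3/2·ρ3
ρ1 := ρ1 − 3/4·ρ3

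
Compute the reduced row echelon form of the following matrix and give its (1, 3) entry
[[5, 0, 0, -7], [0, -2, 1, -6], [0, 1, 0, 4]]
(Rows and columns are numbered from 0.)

4

r1 := 1/5·r1
  [ 1   0  0  -7/5 ]
  [ 0  -2  1    -6 ]
  [ 0   1  0     4 ]
r2 := -1/2·r2
  [ 1  0     0  -7/5 ]
  [ 0  1  -1/2     3 ]
  [ 0  1     0     4 ]
r3 := r3 − r2
  [ 1  0     0  -7/5 ]
  [ 0  1  -1/2     3 ]
  [ 0  0   1/2     1 ]
r3 := 2·r3
  [ 1  0     0  -7/5 ]
  [ 0  1  -1/2     3 ]
  [ 0  0     1     2 ]
r2 := r2 + 1/2·r3
  [ 1  0  0  -7/5 ]
  [ 0  1  0     4 ]
  [ 0  0  1     2 ]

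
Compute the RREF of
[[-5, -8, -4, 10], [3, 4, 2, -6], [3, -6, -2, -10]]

Multiply r1 by -1/5.
  [ 1  8/5  4/5   -2 ]
  [ 3    4    2   -6 ]
  [ 3   -6   -2  -10 ]
Subtract 3 times r1 from r2.
  [ 1   8/5   4/5   -2 ]
  [ 0  -4/5  -2/5    0 ]
  [ 3    -6    -2  -10 ]
Subtract 3 times r1 from r3.
  [ 1    8/5    4/5  -2 ]
  [ 0   -4/5   -2/5   0 ]
  [ 0  -54/5  -22/5  -4 ]
Multiply r2 by -5/4.
  [ 1    8/5    4/5  -2 ]
  [ 0      1    1/2   0 ]
  [ 0  -54/5  -22/5  -4 ]
Add 54/5 times r2 to r3.
  [ 1  8/5  4/5  -2 ]
  [ 0    1  1/2   0 ]
  [ 0    0    1  -4 ]
Subtract 1/2 times r3 from r2.
  [ 1  8/5  4/5  -2 ]
  [ 0    1    0   2 ]
  [ 0    0    1  -4 ]
Subtract 4/5 times r3 from r1.
  [ 1  8/5  0  6/5 ]
  [ 0    1  0    2 ]
  [ 0    0  1   -4 ]
Subtract 8/5 times r2 from r1.
  [ 1  0  0  -2 ]
  [ 0  1  0   2 ]
  [ 0  0  1  -4 ]

[[1, 0, 0, -2], [0, 1, 0, 2], [0, 0, 1, -4]]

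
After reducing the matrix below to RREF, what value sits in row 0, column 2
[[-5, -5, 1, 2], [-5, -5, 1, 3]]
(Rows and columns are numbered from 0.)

-1/5

R1 → -1/5·R1
  [  1   1  -1/5  -2/5 ]
  [ -5  -5     1     3 ]
R2 → R2 + 5·R1
  [ 1  1  -1/5  -2/5 ]
  [ 0  0     0     1 ]
R1 → R1 + 2/5·R2
  [ 1  1  -1/5  0 ]
  [ 0  0     0  1 ]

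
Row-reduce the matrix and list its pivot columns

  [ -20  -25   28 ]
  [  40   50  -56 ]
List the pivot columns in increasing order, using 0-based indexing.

0

Multiply ρ1 by -1/20.
  [  1  5/4  -7/5 ]
  [ 40   50   -56 ]
Subtract 40 times ρ1 from ρ2.
  [ 1  5/4  -7/5 ]
  [ 0    0     0 ]
Pivot columns are the columns containing a leading 1.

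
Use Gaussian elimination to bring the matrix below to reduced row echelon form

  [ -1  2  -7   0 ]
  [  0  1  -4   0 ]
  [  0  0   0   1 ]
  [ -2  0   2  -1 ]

ρ1 ← -1·ρ1
  [  1  -2   7   0 ]
  [  0   1  -4   0 ]
  [  0   0   0   1 ]
  [ -2   0   2  -1 ]
ρ4 ← ρ4 + 2·ρ1
  [ 1  -2   7   0 ]
  [ 0   1  -4   0 ]
  [ 0   0   0   1 ]
  [ 0  -4  16  -1 ]
ρ4 ← ρ4 + 4·ρ2
  [ 1  -2   7   0 ]
  [ 0   1  -4   0 ]
  [ 0   0   0   1 ]
  [ 0   0   0  -1 ]
ρ4 ← ρ4 + ρ3
  [ 1  -2   7  0 ]
  [ 0   1  -4  0 ]
  [ 0   0   0  1 ]
  [ 0   0   0  0 ]
ρ1 ← ρ1 + 2·ρ2
  [ 1  0  -1  0 ]
  [ 0  1  -4  0 ]
  [ 0  0   0  1 ]
  [ 0  0   0  0 ]

[[1, 0, -1, 0], [0, 1, -4, 0], [0, 0, 0, 1], [0, 0, 0, 0]]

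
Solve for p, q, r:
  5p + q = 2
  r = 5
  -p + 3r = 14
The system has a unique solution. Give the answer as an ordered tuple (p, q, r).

Form the augmented matrix and row-reduce:
  [  5  1  0  |   2 ]
  [  0  0  1  |   5 ]
  [ -1  0  3  |  14 ]
R1 -> 1/5·R1
R3 -> R3 + R1
R2 ↔ R3
R2 -> 5·R2
R2 -> R2 − 15·R3
R1 -> R1 − 1/5·R2
Reading off the last column: p = 1, q = -3, r = 5.

(1, -3, 5)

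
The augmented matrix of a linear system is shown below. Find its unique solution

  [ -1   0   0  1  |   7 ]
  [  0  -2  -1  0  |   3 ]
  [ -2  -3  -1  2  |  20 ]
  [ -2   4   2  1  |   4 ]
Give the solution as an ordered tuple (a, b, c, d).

(-3, -3, 3, 4)

R1 -> -1·R1
R3 -> R3 + 2·R1
R4 -> R4 + 2·R1
R2 -> -1/2·R2
R3 -> R3 + 3·R2
R4 -> R4 − 4·R2
R3 -> 2·R3
R4 -> -1·R4
R1 -> R1 + R4
R2 -> R2 − 1/2·R3
Reading off the last column: a = -3, b = -3, c = 3, d = 4.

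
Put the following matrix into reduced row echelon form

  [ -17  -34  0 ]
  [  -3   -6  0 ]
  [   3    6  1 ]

[[1, 2, 0], [0, 0, 1], [0, 0, 0]]

Multiply ρ1 by -1/17.
  [  1   2  0 ]
  [ -3  -6  0 ]
  [  3   6  1 ]
Add 3 times ρ1 to ρ2.
  [ 1  2  0 ]
  [ 0  0  0 ]
  [ 3  6  1 ]
Subtract 3 times ρ1 from ρ3.
  [ 1  2  0 ]
  [ 0  0  0 ]
  [ 0  0  1 ]
Swap ρ2 and ρ3.
  [ 1  2  0 ]
  [ 0  0  1 ]
  [ 0  0  0 ]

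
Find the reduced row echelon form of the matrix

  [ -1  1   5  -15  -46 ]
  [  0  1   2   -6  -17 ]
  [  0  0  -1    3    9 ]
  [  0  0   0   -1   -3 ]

[[1, 0, 0, 0, 2], [0, 1, 0, 0, 1], [0, 0, 1, 0, 0], [0, 0, 0, 1, 3]]

R1 → -1·R1
  [ 1  -1  -5  15   46 ]
  [ 0   1   2  -6  -17 ]
  [ 0   0  -1   3    9 ]
  [ 0   0   0  -1   -3 ]
R3 → -1·R3
  [ 1  -1  -5  15   46 ]
  [ 0   1   2  -6  -17 ]
  [ 0   0   1  -3   -9 ]
  [ 0   0   0  -1   -3 ]
R4 → -1·R4
  [ 1  -1  -5  15   46 ]
  [ 0   1   2  -6  -17 ]
  [ 0   0   1  -3   -9 ]
  [ 0   0   0   1    3 ]
R3 → R3 + 3·R4
  [ 1  -1  -5  15   46 ]
  [ 0   1   2  -6  -17 ]
  [ 0   0   1   0    0 ]
  [ 0   0   0   1    3 ]
R2 → R2 + 6·R4
  [ 1  -1  -5  15  46 ]
  [ 0   1   2   0   1 ]
  [ 0   0   1   0   0 ]
  [ 0   0   0   1   3 ]
R1 → R1 − 15·R4
  [ 1  -1  -5  0  1 ]
  [ 0   1   2  0  1 ]
  [ 0   0   1  0  0 ]
  [ 0   0   0  1  3 ]
R2 → R2 − 2·R3
  [ 1  -1  -5  0  1 ]
  [ 0   1   0  0  1 ]
  [ 0   0   1  0  0 ]
  [ 0   0   0  1  3 ]
R1 → R1 + 5·R3
  [ 1  -1  0  0  1 ]
  [ 0   1  0  0  1 ]
  [ 0   0  1  0  0 ]
  [ 0   0  0  1  3 ]
R1 → R1 + R2
  [ 1  0  0  0  2 ]
  [ 0  1  0  0  1 ]
  [ 0  0  1  0  0 ]
  [ 0  0  0  1  3 ]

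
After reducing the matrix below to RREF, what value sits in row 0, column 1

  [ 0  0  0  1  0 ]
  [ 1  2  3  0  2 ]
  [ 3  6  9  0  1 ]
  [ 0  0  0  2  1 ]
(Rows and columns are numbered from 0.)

2

ρ1 <-> ρ2
  [ 1  2  3  0  2 ]
  [ 0  0  0  1  0 ]
  [ 3  6  9  0  1 ]
  [ 0  0  0  2  1 ]
ρ3 → ρ3 − 3·ρ1
  [ 1  2  3  0   2 ]
  [ 0  0  0  1   0 ]
  [ 0  0  0  0  -5 ]
  [ 0  0  0  2   1 ]
ρ4 → ρ4 − 2·ρ2
  [ 1  2  3  0   2 ]
  [ 0  0  0  1   0 ]
  [ 0  0  0  0  -5 ]
  [ 0  0  0  0   1 ]
ρ3 → -1/5·ρ3
  [ 1  2  3  0  2 ]
  [ 0  0  0  1  0 ]
  [ 0  0  0  0  1 ]
  [ 0  0  0  0  1 ]
ρ4 → ρ4 − ρ3
  [ 1  2  3  0  2 ]
  [ 0  0  0  1  0 ]
  [ 0  0  0  0  1 ]
  [ 0  0  0  0  0 ]
ρ1 → ρ1 − 2·ρ3
  [ 1  2  3  0  0 ]
  [ 0  0  0  1  0 ]
  [ 0  0  0  0  1 ]
  [ 0  0  0  0  0 ]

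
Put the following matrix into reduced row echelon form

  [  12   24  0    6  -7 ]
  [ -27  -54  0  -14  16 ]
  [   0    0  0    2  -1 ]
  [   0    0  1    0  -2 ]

[[1, 2, 0, 0, -1/3], [0, 0, 1, 0, -2], [0, 0, 0, 1, -1/2], [0, 0, 0, 0, 0]]

R1 -> 1/12·R1
  [   1    2  0  1/2  -7/12 ]
  [ -27  -54  0  -14     16 ]
  [   0    0  0    2     -1 ]
  [   0    0  1    0     -2 ]
R2 -> R2 + 27·R1
  [ 1  2  0   1/2  -7/12 ]
  [ 0  0  0  -1/2    1/4 ]
  [ 0  0  0     2     -1 ]
  [ 0  0  1     0     -2 ]
R2 ↔ R4
  [ 1  2  0   1/2  -7/12 ]
  [ 0  0  1     0     -2 ]
  [ 0  0  0     2     -1 ]
  [ 0  0  0  -1/2    1/4 ]
R3 -> 1/2·R3
  [ 1  2  0   1/2  -7/12 ]
  [ 0  0  1     0     -2 ]
  [ 0  0  0     1   -1/2 ]
  [ 0  0  0  -1/2    1/4 ]
R4 -> R4 + 1/2·R3
  [ 1  2  0  1/2  -7/12 ]
  [ 0  0  1    0     -2 ]
  [ 0  0  0    1   -1/2 ]
  [ 0  0  0    0      0 ]
R1 -> R1 − 1/2·R3
  [ 1  2  0  0  -1/3 ]
  [ 0  0  1  0    -2 ]
  [ 0  0  0  1  -1/2 ]
  [ 0  0  0  0     0 ]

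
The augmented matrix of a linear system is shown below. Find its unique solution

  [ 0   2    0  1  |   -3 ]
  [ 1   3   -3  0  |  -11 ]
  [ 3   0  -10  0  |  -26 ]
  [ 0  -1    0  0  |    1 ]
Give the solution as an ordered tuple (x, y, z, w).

(-2, -1, 2, -1)

Swap R1 and R2.
  [ 1   3   -3  0  |  -11 ]
  [ 0   2    0  1  |   -3 ]
  [ 3   0  -10  0  |  -26 ]
  [ 0  -1    0  0  |    1 ]
Subtract 3 times R1 from R3.
  [ 1   3  -3  0  |  -11 ]
  [ 0   2   0  1  |   -3 ]
  [ 0  -9  -1  0  |    7 ]
  [ 0  -1   0  0  |    1 ]
Multiply R2 by 1/2.
  [ 1   3  -3    0  |   -11 ]
  [ 0   1   0  1/2  |  -3/2 ]
  [ 0  -9  -1    0  |     7 ]
  [ 0  -1   0    0  |     1 ]
Add 9 times R2 to R3.
  [ 1   3  -3    0  |    -11 ]
  [ 0   1   0  1/2  |   -3/2 ]
  [ 0   0  -1  9/2  |  -13/2 ]
  [ 0  -1   0    0  |      1 ]
Add R2 to R4.
  [ 1  3  -3    0  |    -11 ]
  [ 0  1   0  1/2  |   -3/2 ]
  [ 0  0  -1  9/2  |  -13/2 ]
  [ 0  0   0  1/2  |   -1/2 ]
Multiply R3 by -1.
  [ 1  3  -3     0  |   -11 ]
  [ 0  1   0   1/2  |  -3/2 ]
  [ 0  0   1  -9/2  |  13/2 ]
  [ 0  0   0   1/2  |  -1/2 ]
Multiply R4 by 2.
  [ 1  3  -3     0  |   -11 ]
  [ 0  1   0   1/2  |  -3/2 ]
  [ 0  0   1  -9/2  |  13/2 ]
  [ 0  0   0     1  |    -1 ]
Add 9/2 times R4 to R3.
  [ 1  3  -3    0  |   -11 ]
  [ 0  1   0  1/2  |  -3/2 ]
  [ 0  0   1    0  |     2 ]
  [ 0  0   0    1  |    -1 ]
Subtract 1/2 times R4 from R2.
  [ 1  3  -3  0  |  -11 ]
  [ 0  1   0  0  |   -1 ]
  [ 0  0   1  0  |    2 ]
  [ 0  0   0  1  |   -1 ]
Add 3 times R3 to R1.
  [ 1  3  0  0  |  -5 ]
  [ 0  1  0  0  |  -1 ]
  [ 0  0  1  0  |   2 ]
  [ 0  0  0  1  |  -1 ]
Subtract 3 times R2 from R1.
  [ 1  0  0  0  |  -2 ]
  [ 0  1  0  0  |  -1 ]
  [ 0  0  1  0  |   2 ]
  [ 0  0  0  1  |  -1 ]
Reading off the last column: x = -2, y = -1, z = 2, w = -1.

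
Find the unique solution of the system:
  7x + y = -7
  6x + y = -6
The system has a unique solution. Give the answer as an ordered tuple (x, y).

Form the augmented matrix and row-reduce:
  [ 7  1  |  -7 ]
  [ 6  1  |  -6 ]
R1 → 1/7·R1
  [ 1  1/7  |  -1 ]
  [ 6    1  |  -6 ]
R2 → R2 − 6·R1
  [ 1  1/7  |  -1 ]
  [ 0  1/7  |   0 ]
R2 → 7·R2
  [ 1  1/7  |  -1 ]
  [ 0    1  |   0 ]
R1 → R1 − 1/7·R2
  [ 1  0  |  -1 ]
  [ 0  1  |   0 ]
Reading off the last column: x = -1, y = 0.

(-1, 0)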